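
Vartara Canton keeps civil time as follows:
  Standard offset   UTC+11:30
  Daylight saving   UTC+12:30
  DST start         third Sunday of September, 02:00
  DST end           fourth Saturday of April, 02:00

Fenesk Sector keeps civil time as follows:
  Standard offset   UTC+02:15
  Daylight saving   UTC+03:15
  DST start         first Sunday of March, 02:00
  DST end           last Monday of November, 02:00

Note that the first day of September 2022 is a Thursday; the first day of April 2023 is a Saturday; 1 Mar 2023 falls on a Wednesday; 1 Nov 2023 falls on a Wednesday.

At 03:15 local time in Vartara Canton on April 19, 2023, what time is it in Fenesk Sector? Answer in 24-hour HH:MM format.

1 September 2022 is a Thursday, so the first Sunday is September 4 and the third is September 18.
1 April 2023 is a Saturday, so the first Saturday is April 1 and the fourth is April 22.
April 19, 2023 falls between 18 September 2022 and 22 April 2023, so daylight saving is in effect and Vartara Canton is at UTC+12:30.
03:15 Vartara Canton − 12h30m = 14:45 UTC (rolling into the previous day, 18 April 2023).
1 March 2023 is a Wednesday, so the first Sunday is March 5.
1 November 2023 is a Wednesday, so Mondays fall on 6, 13, 20, 27; the last is November 27.
At the standard offset (UTC+02:15), 14:45 UTC + 2h15m = 17:00 Fenesk Sector standard time.
Daylight saving runs 5 March – 27 November; the standard-time date in Fenesk Sector, April 18, 2023, is inside that window, so Fenesk Sector is at UTC+03:15.
14:45 UTC + 3h15m = 18:00 Fenesk Sector.

18:00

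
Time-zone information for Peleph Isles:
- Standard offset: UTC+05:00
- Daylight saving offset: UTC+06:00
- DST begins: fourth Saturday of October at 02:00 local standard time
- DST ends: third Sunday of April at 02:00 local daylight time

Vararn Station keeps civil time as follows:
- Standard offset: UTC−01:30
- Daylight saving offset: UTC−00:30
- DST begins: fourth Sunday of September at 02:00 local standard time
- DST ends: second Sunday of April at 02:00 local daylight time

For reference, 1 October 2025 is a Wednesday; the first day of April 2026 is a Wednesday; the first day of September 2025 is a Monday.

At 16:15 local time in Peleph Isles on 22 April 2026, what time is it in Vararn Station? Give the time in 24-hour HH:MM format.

1 October 2025 is a Wednesday, so the first Saturday is October 4 and the fourth is October 25.
1 April 2026 is a Wednesday, so the first Sunday is April 5 and the third is April 19.
22 April 2026 does not fall between 25 October 2025 and 19 April 2026, so daylight saving is not in effect and Peleph Isles is at UTC+05:00.
16:15 Peleph Isles − 5h = 11:15 UTC.
1 September 2025 is a Monday, so the first Sunday is September 7 and the fourth is September 28.
1 April 2026 is a Wednesday, so the first Sunday is April 5 and the second is April 12.
At the standard offset (UTC−01:30), 11:15 UTC − 1h30m = 09:45 Vararn Station standard time.
The standard-time date in Vararn Station, 22 April 2026, is outside the daylight-saving period (28 September 2025 – 12 April 2026), so Vararn Station is on standard time, UTC−01:30.
11:15 UTC − 1h30m = 09:45 Vararn Station.

09:45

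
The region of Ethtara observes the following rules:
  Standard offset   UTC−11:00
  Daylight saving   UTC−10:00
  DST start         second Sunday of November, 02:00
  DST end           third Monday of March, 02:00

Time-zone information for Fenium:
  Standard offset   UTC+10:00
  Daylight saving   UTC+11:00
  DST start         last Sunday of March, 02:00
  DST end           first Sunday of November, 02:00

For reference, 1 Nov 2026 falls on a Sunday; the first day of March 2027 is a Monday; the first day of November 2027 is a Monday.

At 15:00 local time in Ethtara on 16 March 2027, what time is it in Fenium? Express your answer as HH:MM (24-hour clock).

12:00

1 November 2026 is a Sunday, so the first Sunday is November 1 and the second is November 8.
1 March 2027 is a Monday, so the first Monday is March 1 and the third is March 15.
16 March 2027 does not fall between 8 November 2026 and 15 March 2027, so daylight saving is not in effect and Ethtara is at UTC−11:00.
15:00 Ethtara + 11h = 02:00 UTC (rolling into the next day, 17 March 2027).
1 March 2027 is a Monday, so Sundays fall on 7, 14, 21, 28; the last is March 28.
1 November 2027 is a Monday, so the first Sunday is November 7.
At the standard offset (UTC+10:00), 02:00 UTC + 10h = 12:00 Fenium standard time.
The standard-time date in Fenium, 17 March 2027, does not fall between 28 March and 7 November, so daylight saving is not in effect and Fenium is at UTC+10:00.
02:00 UTC + 10h = 12:00 Fenium.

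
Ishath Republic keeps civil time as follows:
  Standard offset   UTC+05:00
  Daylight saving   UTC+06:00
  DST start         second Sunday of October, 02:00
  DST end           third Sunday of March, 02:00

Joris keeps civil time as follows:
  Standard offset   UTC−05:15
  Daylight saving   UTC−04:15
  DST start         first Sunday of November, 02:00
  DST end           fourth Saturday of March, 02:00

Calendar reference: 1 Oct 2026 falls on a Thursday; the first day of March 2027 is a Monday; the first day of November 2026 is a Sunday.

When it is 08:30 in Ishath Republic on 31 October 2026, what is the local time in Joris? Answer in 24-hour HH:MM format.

21:15

1 October 2026 is a Thursday, so the first Sunday is October 4 and the second is October 11.
1 March 2027 is a Monday, so the first Sunday is March 7 and the third is March 21.
Daylight saving runs 11 October 2026 – 21 March 2027; 31 October 2026 is inside that window, so Ishath Republic is at UTC+06:00.
08:30 Ishath Republic − 6h = 02:30 UTC.
1 November 2026 is a Sunday, so the first Sunday is November 1.
1 March 2027 is a Monday, so the first Saturday is March 6 and the fourth is March 27.
At the standard offset (UTC−05:15), 02:30 UTC − 5h15m = 21:15 Joris standard time (rolling into the previous day, 30 October 2026).
Daylight saving runs 1 November 2026 – 27 March 2027; the standard-time date in Joris, 30 October 2026, is outside that window, so Joris is on standard time at UTC−05:15.
02:30 UTC − 5h15m = 21:15 Joris (rolling into the previous day, 30 October 2026).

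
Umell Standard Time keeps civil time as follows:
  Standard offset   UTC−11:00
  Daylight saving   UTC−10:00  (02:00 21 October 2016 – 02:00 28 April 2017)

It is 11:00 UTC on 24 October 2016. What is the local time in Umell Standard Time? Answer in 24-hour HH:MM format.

At the standard offset (UTC−11:00), 11:00 UTC − 11h = 00:00 Umell Standard Time standard time.
Daylight saving runs 21 October 2016 – 28 April 2017; the standard-time date in Umell Standard Time, 24 October 2016, is inside that window, so Umell Standard Time is at UTC−10:00.
11:00 UTC − 10h = 01:00 local.

01:00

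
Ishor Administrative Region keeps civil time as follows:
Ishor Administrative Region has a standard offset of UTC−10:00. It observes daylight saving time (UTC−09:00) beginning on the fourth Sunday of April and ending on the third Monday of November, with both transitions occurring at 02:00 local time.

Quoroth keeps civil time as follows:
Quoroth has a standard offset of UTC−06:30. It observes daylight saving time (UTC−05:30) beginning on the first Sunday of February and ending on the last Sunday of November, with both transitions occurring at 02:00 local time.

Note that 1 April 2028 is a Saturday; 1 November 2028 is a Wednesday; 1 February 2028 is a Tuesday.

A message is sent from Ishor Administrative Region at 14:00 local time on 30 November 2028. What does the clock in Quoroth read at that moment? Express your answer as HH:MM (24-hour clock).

17:30

1 April 2028 is a Saturday, so the first Sunday is April 2 and the fourth is April 23.
1 November 2028 is a Wednesday, so the first Monday is November 6 and the third is November 20.
30 November 2028 is outside the daylight-saving period (23 April – 20 November), so Ishor Administrative Region is on standard time, UTC−10:00.
14:00 Ishor Administrative Region + 10h = 00:00 UTC (rolling into the next day, 1 December 2028).
1 February 2028 is a Tuesday, so the first Sunday is February 6.
1 November 2028 is a Wednesday, so Sundays fall on 5, 12, 19, 26; the last is November 26.
At the standard offset (UTC−06:30), 00:00 UTC − 6h30m = 17:30 Quoroth standard time (rolling into the previous day, 30 November 2028).
The standard-time date in Quoroth, 30 November 2028, does not fall between 6 February and 26 November, so daylight saving is not in effect and Quoroth is at UTC−06:30.
00:00 UTC − 6h30m = 17:30 Quoroth (rolling into the previous day, 30 November 2028).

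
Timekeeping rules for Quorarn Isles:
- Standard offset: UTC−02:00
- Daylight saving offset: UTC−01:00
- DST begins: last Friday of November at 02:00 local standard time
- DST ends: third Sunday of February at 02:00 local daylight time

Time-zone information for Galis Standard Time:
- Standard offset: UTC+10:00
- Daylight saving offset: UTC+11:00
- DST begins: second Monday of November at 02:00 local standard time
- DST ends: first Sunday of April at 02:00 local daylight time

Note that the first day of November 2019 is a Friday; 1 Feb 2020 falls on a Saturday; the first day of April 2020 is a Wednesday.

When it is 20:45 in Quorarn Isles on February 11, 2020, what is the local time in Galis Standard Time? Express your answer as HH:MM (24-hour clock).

1 November 2019 is a Friday, so Fridays fall on 1, 8, 15, 22, 29; the last is November 29.
1 February 2020 is a Saturday, so the first Sunday is February 2 and the third is February 16.
February 11, 2020 lies within the daylight-saving period (29 November 2019 – 16 February 2020), so Quorarn Isles is on daylight time, UTC−01:00.
20:45 Quorarn Isles + 1h = 21:45 UTC.
1 November 2019 is a Friday, so the first Monday is November 4 and the second is November 11.
1 April 2020 is a Wednesday, so the first Sunday is April 5.
At the standard offset (UTC+10:00), 21:45 UTC + 10h = 07:45 Galis Standard Time standard time (rolling into the next day, 12 February 2020).
The standard-time date in Galis Standard Time, February 12, 2020, lies within the daylight-saving period (11 November 2019 – 5 April 2020), so Galis Standard Time is on daylight time, UTC+11:00.
21:45 UTC + 11h = 08:45 Galis Standard Time (rolling into the next day, 12 February 2020).

08:45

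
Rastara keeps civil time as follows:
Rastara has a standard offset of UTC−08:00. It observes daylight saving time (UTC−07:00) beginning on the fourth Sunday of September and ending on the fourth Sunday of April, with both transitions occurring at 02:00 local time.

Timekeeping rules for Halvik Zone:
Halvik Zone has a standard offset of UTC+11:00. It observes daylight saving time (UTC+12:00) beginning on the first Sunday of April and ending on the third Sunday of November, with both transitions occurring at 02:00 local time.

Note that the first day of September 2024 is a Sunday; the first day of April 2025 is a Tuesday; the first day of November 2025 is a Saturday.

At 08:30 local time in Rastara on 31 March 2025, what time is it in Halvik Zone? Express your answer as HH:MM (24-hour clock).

1 September 2024 is a Sunday, so the first Sunday is September 1 and the fourth is September 22.
1 April 2025 is a Tuesday, so the first Sunday is April 6 and the fourth is April 27.
31 March 2025 lies within the daylight-saving period (22 September 2024 – 27 April 2025), so Rastara is on daylight time, UTC−07:00.
08:30 Rastara + 7h = 15:30 UTC.
1 April 2025 is a Tuesday, so the first Sunday is April 6.
1 November 2025 is a Saturday, so the first Sunday is November 2 and the third is November 16.
At the standard offset (UTC+11:00), 15:30 UTC + 11h = 02:30 Halvik Zone standard time (rolling into the next day, 1 April 2025).
The standard-time date in Halvik Zone, 1 April 2025, is outside the daylight-saving period (6 April – 16 November), so Halvik Zone is on standard time, UTC+11:00.
15:30 UTC + 11h = 02:30 Halvik Zone (rolling into the next day, 1 April 2025).

02:30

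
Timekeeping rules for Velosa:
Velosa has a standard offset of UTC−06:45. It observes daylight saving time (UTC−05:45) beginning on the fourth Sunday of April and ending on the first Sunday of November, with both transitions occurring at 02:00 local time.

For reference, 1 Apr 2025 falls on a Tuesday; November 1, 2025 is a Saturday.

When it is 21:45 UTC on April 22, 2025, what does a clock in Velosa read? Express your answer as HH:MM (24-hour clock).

1 April 2025 is a Tuesday, so the first Sunday is April 6 and the fourth is April 27.
1 November 2025 is a Saturday, so the first Sunday is November 2.
At the standard offset (UTC−06:45), 21:45 UTC − 6h45m = 15:00 Velosa standard time.
The standard-time date in Velosa, April 22, 2025, is outside the daylight-saving period (27 April – 2 November), so Velosa is on standard time, UTC−06:45.
21:45 UTC − 6h45m = 15:00 local.

15:00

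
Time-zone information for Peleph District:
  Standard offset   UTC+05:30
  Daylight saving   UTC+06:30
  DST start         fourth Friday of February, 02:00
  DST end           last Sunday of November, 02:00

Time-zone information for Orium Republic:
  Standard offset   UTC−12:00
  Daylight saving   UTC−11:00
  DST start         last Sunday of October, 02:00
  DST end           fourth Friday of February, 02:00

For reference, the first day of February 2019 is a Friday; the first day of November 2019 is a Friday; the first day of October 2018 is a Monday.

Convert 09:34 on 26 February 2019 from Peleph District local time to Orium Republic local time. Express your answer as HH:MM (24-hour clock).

1 February 2019 is a Friday, so the first Friday is February 1 and the fourth is February 22.
1 November 2019 is a Friday, so Sundays fall on 3, 10, 17, 24; the last is November 24.
26 February 2019 falls between 22 February and 24 November, so daylight saving is in effect and Peleph District is at UTC+06:30.
09:34 Peleph District − 6h30m = 03:04 UTC.
1 October 2018 is a Monday, so Sundays fall on 7, 14, 21, 28; the last is October 28.
1 February 2019 is a Friday, so the first Friday is February 1 and the fourth is February 22.
At the standard offset (UTC−12:00), 03:04 UTC − 12h = 15:04 Orium Republic standard time (rolling into the previous day, 25 February 2019).
The standard-time date in Orium Republic, 25 February 2019, does not fall between 28 October 2018 and 22 February 2019, so daylight saving is not in effect and Orium Republic is at UTC−12:00.
03:04 UTC − 12h = 15:04 Orium Republic (rolling into the previous day, 25 February 2019).

15:04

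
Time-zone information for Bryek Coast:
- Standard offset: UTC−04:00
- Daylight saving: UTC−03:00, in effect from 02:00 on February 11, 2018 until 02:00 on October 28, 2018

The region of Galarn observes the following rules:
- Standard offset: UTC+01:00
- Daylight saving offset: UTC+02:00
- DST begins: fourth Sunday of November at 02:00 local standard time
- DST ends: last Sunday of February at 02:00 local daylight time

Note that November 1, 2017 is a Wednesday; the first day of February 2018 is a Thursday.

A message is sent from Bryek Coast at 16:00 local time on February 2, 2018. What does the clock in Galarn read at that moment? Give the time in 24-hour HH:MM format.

Daylight saving runs 11 February – 28 October; February 2, 2018 is outside that window, so Bryek Coast is on standard time at UTC−04:00.
16:00 Bryek Coast + 4h = 20:00 UTC.
1 November 2017 is a Wednesday, so the first Sunday is November 5 and the fourth is November 26.
1 February 2018 is a Thursday, so Sundays fall on 4, 11, 18, 25; the last is February 25.
At the standard offset (UTC+01:00), 20:00 UTC + 1h = 21:00 Galarn standard time.
The standard-time date in Galarn, February 2, 2018, falls between 26 November 2017 and 25 February 2018, so daylight saving is in effect and Galarn is at UTC+02:00.
20:00 UTC + 2h = 22:00 Galarn.

22:00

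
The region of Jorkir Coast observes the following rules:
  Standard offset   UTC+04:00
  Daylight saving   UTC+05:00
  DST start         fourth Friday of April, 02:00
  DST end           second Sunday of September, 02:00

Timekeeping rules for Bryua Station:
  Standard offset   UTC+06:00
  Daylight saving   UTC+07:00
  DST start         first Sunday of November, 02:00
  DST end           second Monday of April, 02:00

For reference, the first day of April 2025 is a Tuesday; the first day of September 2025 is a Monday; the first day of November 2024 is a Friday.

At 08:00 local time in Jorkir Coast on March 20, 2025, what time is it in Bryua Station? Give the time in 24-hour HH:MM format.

11:00

1 April 2025 is a Tuesday, so the first Friday is April 4 and the fourth is April 25.
1 September 2025 is a Monday, so the first Sunday is September 7 and the second is September 14.
March 20, 2025 is outside the daylight-saving period (25 April – 14 September), so Jorkir Coast is on standard time, UTC+04:00.
08:00 Jorkir Coast − 4h = 04:00 UTC.
1 November 2024 is a Friday, so the first Sunday is November 3.
1 April 2025 is a Tuesday, so the first Monday is April 7 and the second is April 14.
At the standard offset (UTC+06:00), 04:00 UTC + 6h = 10:00 Bryua Station standard time.
Daylight saving runs 3 November 2024 – 14 April 2025; the standard-time date in Bryua Station, March 20, 2025, is inside that window, so Bryua Station is at UTC+07:00.
04:00 UTC + 7h = 11:00 Bryua Station.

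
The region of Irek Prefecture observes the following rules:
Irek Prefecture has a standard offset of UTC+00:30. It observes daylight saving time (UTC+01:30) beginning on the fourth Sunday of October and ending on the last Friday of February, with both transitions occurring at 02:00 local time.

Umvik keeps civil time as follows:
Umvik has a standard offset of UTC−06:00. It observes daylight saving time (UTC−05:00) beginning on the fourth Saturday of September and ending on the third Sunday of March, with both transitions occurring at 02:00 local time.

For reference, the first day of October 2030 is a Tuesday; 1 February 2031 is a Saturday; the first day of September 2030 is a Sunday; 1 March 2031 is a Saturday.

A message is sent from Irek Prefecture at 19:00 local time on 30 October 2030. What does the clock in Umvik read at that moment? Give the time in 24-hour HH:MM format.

12:30

1 October 2030 is a Tuesday, so the first Sunday is October 6 and the fourth is October 27.
1 February 2031 is a Saturday, so Fridays fall on 7, 14, 21, 28; the last is February 28.
30 October 2030 lies within the daylight-saving period (27 October 2030 – 28 February 2031), so Irek Prefecture is on daylight time, UTC+01:30.
19:00 Irek Prefecture − 1h30m = 17:30 UTC.
1 September 2030 is a Sunday, so the first Saturday is September 7 and the fourth is September 28.
1 March 2031 is a Saturday, so the first Sunday is March 2 and the third is March 16.
At the standard offset (UTC−06:00), 17:30 UTC − 6h = 11:30 Umvik standard time.
The standard-time date in Umvik, 30 October 2030, falls between 28 September 2030 and 16 March 2031, so daylight saving is in effect and Umvik is at UTC−05:00.
17:30 UTC − 5h = 12:30 Umvik.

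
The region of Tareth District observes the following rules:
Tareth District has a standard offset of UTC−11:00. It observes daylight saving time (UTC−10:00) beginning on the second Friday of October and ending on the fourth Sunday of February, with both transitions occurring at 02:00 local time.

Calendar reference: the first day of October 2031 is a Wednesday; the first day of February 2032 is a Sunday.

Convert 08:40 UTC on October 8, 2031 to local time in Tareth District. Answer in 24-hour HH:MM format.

1 October 2031 is a Wednesday, so the first Friday is October 3 and the second is October 10.
1 February 2032 is a Sunday, so the first Sunday is February 1 and the fourth is February 22.
At the standard offset (UTC−11:00), 08:40 UTC − 11h = 21:40 Tareth District standard time (rolling into the previous day, 7 October 2031).
The standard-time date in Tareth District, October 7, 2031, is outside the daylight-saving period (10 October 2031 – 22 February 2032), so Tareth District is on standard time, UTC−11:00.
08:40 UTC − 11h = 21:40 local (rolling into the previous day, 7 October 2031).

21:40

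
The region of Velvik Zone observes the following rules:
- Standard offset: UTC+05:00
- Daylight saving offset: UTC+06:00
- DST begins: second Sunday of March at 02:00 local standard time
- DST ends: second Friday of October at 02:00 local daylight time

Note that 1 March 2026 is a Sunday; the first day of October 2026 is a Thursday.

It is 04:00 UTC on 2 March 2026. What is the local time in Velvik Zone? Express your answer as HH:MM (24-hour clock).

1 March 2026 is a Sunday, so the first Sunday is March 1 and the second is March 8.
1 October 2026 is a Thursday, so the first Friday is October 2 and the second is October 9.
At the standard offset (UTC+05:00), 04:00 UTC + 5h = 09:00 Velvik Zone standard time.
The standard-time date in Velvik Zone, 2 March 2026, does not fall between 8 March and 9 October, so daylight saving is not in effect and Velvik Zone is at UTC+05:00.
04:00 UTC + 5h = 09:00 local.

09:00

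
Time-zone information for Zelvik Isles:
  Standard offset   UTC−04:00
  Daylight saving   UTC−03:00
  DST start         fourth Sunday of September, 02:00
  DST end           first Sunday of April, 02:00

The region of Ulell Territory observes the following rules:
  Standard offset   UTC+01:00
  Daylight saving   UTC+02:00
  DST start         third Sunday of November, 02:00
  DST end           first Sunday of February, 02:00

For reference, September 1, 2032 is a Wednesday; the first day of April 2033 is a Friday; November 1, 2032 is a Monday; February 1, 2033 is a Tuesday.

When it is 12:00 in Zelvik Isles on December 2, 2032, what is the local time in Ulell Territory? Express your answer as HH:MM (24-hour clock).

17:00

1 September 2032 is a Wednesday, so the first Sunday is September 5 and the fourth is September 26.
1 April 2033 is a Friday, so the first Sunday is April 3.
December 2, 2032 lies within the daylight-saving period (26 September 2032 – 3 April 2033), so Zelvik Isles is on daylight time, UTC−03:00.
12:00 Zelvik Isles + 3h = 15:00 UTC.
1 November 2032 is a Monday, so the first Sunday is November 7 and the third is November 21.
1 February 2033 is a Tuesday, so the first Sunday is February 6.
At the standard offset (UTC+01:00), 15:00 UTC + 1h = 16:00 Ulell Territory standard time.
The standard-time date in Ulell Territory, December 2, 2032, lies within the daylight-saving period (21 November 2032 – 6 February 2033), so Ulell Territory is on daylight time, UTC+02:00.
15:00 UTC + 2h = 17:00 Ulell Territory.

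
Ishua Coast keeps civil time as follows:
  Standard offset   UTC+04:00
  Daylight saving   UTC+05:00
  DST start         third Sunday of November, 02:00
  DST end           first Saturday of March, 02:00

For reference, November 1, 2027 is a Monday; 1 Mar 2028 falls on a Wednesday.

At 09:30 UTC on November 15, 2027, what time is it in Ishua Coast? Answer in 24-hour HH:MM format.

13:30

1 November 2027 is a Monday, so the first Sunday is November 7 and the third is November 21.
1 March 2028 is a Wednesday, so the first Saturday is March 4.
At the standard offset (UTC+04:00), 09:30 UTC + 4h = 13:30 Ishua Coast standard time.
The standard-time date in Ishua Coast, November 15, 2027, is outside the daylight-saving period (21 November 2027 – 4 March 2028), so Ishua Coast is on standard time, UTC+04:00.
09:30 UTC + 4h = 13:30 local.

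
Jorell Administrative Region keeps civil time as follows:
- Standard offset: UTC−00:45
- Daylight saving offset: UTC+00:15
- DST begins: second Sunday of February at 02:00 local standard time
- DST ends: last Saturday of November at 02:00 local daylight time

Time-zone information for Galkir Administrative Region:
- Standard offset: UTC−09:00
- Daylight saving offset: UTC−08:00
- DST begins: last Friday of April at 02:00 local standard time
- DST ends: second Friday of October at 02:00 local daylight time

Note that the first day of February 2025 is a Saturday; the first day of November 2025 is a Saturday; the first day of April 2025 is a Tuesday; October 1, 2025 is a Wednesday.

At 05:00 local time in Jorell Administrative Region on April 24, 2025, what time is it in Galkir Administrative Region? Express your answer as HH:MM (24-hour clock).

1 February 2025 is a Saturday, so the first Sunday is February 2 and the second is February 9.
1 November 2025 is a Saturday, so Saturdays fall on 1, 8, 15, 22, 29; the last is November 29.
April 24, 2025 lies within the daylight-saving period (9 February – 29 November), so Jorell Administrative Region is on daylight time, UTC+00:15.
05:00 Jorell Administrative Region − 0h15m = 04:45 UTC.
1 April 2025 is a Tuesday, so Fridays fall on 4, 11, 18, 25; the last is April 25.
1 October 2025 is a Wednesday, so the first Friday is October 3 and the second is October 10.
At the standard offset (UTC−09:00), 04:45 UTC − 9h = 19:45 Galkir Administrative Region standard time (rolling into the previous day, 23 April 2025).
Daylight saving runs 25 April – 10 October; the standard-time date in Galkir Administrative Region, April 23, 2025, is outside that window, so Galkir Administrative Region is on standard time at UTC−09:00.
04:45 UTC − 9h = 19:45 Galkir Administrative Region (rolling into the previous day, 23 April 2025).

19:45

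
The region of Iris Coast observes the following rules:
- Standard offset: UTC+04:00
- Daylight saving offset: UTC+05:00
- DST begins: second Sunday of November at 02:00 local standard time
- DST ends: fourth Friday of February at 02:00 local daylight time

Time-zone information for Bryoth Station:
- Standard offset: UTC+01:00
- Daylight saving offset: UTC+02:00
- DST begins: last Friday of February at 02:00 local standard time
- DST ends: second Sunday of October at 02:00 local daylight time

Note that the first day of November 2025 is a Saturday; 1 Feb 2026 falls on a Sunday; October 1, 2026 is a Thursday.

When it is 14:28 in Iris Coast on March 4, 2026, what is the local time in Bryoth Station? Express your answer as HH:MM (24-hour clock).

1 November 2025 is a Saturday, so the first Sunday is November 2 and the second is November 9.
1 February 2026 is a Sunday, so the first Friday is February 6 and the fourth is February 27.
Daylight saving runs 9 November 2025 – 27 February 2026; March 4, 2026 is outside that window, so Iris Coast is on standard time at UTC+04:00.
14:28 Iris Coast − 4h = 10:28 UTC.
1 February 2026 is a Sunday, so Fridays fall on 6, 13, 20, 27; the last is February 27.
1 October 2026 is a Thursday, so the first Sunday is October 4 and the second is October 11.
At the standard offset (UTC+01:00), 10:28 UTC + 1h = 11:28 Bryoth Station standard time.
The standard-time date in Bryoth Station, March 4, 2026, lies within the daylight-saving period (27 February – 11 October), so Bryoth Station is on daylight time, UTC+02:00.
10:28 UTC + 2h = 12:28 Bryoth Station.

12:28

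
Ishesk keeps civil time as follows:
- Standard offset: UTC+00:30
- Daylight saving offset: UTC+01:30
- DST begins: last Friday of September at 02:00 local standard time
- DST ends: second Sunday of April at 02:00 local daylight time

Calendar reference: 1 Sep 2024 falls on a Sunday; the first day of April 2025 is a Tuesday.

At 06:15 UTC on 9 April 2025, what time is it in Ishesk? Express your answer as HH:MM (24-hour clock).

1 September 2024 is a Sunday, so Fridays fall on 6, 13, 20, 27; the last is September 27.
1 April 2025 is a Tuesday, so the first Sunday is April 6 and the second is April 13.
At the standard offset (UTC+00:30), 06:15 UTC + 0h30m = 06:45 Ishesk standard time.
Daylight saving runs 27 September 2024 – 13 April 2025; the standard-time date in Ishesk, 9 April 2025, is inside that window, so Ishesk is at UTC+01:30.
06:15 UTC + 1h30m = 07:45 local.

07:45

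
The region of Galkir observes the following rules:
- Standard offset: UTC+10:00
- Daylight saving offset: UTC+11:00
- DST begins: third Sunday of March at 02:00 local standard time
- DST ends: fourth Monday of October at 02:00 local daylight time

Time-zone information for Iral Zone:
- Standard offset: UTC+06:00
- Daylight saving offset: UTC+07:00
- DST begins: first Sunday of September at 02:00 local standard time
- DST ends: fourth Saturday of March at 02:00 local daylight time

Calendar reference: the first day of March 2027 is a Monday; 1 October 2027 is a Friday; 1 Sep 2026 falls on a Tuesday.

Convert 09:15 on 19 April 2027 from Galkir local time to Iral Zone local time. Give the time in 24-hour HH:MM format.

04:15

1 March 2027 is a Monday, so the first Sunday is March 7 and the third is March 21.
1 October 2027 is a Friday, so the first Monday is October 4 and the fourth is October 25.
19 April 2027 lies within the daylight-saving period (21 March – 25 October), so Galkir is on daylight time, UTC+11:00.
09:15 Galkir − 11h = 22:15 UTC (rolling into the previous day, 18 April 2027).
1 September 2026 is a Tuesday, so the first Sunday is September 6.
1 March 2027 is a Monday, so the first Saturday is March 6 and the fourth is March 27.
At the standard offset (UTC+06:00), 22:15 UTC + 6h = 04:15 Iral Zone standard time (rolling into the next day, 19 April 2027).
The standard-time date in Iral Zone, 19 April 2027, does not fall between 6 September 2026 and 27 March 2027, so daylight saving is not in effect and Iral Zone is at UTC+06:00.
22:15 UTC + 6h = 04:15 Iral Zone (rolling into the next day, 19 April 2027).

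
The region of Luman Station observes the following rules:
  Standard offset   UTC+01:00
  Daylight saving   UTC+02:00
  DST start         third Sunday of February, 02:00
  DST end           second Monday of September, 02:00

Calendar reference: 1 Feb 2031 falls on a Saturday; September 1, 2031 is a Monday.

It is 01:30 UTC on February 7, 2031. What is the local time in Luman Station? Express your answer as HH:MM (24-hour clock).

02:30

1 February 2031 is a Saturday, so the first Sunday is February 2 and the third is February 16.
1 September 2031 is a Monday, so the first Monday is September 1 and the second is September 8.
At the standard offset (UTC+01:00), 01:30 UTC + 1h = 02:30 Luman Station standard time.
The standard-time date in Luman Station, February 7, 2031, is outside the daylight-saving period (16 February – 8 September), so Luman Station is on standard time, UTC+01:00.
01:30 UTC + 1h = 02:30 local.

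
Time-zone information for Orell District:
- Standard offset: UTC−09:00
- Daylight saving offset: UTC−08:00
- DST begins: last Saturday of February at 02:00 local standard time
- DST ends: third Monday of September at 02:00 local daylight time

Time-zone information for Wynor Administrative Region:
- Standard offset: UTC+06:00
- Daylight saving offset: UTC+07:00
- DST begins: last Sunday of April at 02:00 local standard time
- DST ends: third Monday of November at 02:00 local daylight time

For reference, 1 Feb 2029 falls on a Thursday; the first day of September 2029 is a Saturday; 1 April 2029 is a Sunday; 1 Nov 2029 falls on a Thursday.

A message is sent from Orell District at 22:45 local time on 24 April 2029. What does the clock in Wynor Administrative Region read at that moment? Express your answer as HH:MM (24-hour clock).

12:45

1 February 2029 is a Thursday, so Saturdays fall on 3, 10, 17, 24; the last is February 24.
1 September 2029 is a Saturday, so the first Monday is September 3 and the third is September 17.
Daylight saving runs 24 February – 17 September; 24 April 2029 is inside that window, so Orell District is at UTC−08:00.
22:45 Orell District + 8h = 06:45 UTC (rolling into the next day, 25 April 2029).
1 April 2029 is a Sunday, so Sundays fall on 1, 8, 15, 22, 29; the last is April 29.
1 November 2029 is a Thursday, so the first Monday is November 5 and the third is November 19.
At the standard offset (UTC+06:00), 06:45 UTC + 6h = 12:45 Wynor Administrative Region standard time.
The standard-time date in Wynor Administrative Region, 25 April 2029, does not fall between 29 April and 19 November, so daylight saving is not in effect and Wynor Administrative Region is at UTC+06:00.
06:45 UTC + 6h = 12:45 Wynor Administrative Region.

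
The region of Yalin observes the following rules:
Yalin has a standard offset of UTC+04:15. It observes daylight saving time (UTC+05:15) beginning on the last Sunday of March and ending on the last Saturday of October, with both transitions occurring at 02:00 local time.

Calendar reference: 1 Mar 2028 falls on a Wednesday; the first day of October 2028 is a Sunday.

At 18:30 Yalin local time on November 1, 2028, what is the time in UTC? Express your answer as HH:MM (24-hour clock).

14:15

1 March 2028 is a Wednesday, so Sundays fall on 5, 12, 19, 26; the last is March 26.
1 October 2028 is a Sunday, so Saturdays fall on 7, 14, 21, 28; the last is October 28.
November 1, 2028 is outside the daylight-saving period (26 March – 28 October), so Yalin is on standard time, UTC+04:15.
18:30 local − 4h15m = 14:15 UTC.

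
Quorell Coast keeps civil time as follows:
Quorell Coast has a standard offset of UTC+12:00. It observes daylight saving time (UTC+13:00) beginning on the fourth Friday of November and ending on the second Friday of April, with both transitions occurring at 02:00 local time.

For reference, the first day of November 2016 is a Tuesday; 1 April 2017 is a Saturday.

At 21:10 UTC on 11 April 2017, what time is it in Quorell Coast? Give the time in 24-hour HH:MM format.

1 November 2016 is a Tuesday, so the first Friday is November 4 and the fourth is November 25.
1 April 2017 is a Saturday, so the first Friday is April 7 and the second is April 14.
At the standard offset (UTC+12:00), 21:10 UTC + 12h = 09:10 Quorell Coast standard time (rolling into the next day, 12 April 2017).
Daylight saving runs 25 November 2016 – 14 April 2017; the standard-time date in Quorell Coast, 12 April 2017, is inside that window, so Quorell Coast is at UTC+13:00.
21:10 UTC + 13h = 10:10 local (rolling into the next day, 12 April 2017).

10:10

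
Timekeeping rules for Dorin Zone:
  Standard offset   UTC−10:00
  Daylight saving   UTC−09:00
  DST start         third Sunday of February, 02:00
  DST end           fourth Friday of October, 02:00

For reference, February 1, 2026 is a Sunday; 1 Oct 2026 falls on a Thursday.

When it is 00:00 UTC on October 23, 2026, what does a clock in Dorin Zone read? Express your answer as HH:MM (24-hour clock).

1 February 2026 is a Sunday, so the first Sunday is February 1 and the third is February 15.
1 October 2026 is a Thursday, so the first Friday is October 2 and the fourth is October 23.
At the standard offset (UTC−10:00), 00:00 UTC − 10h = 14:00 Dorin Zone standard time (rolling into the previous day, 22 October 2026).
Daylight saving runs 15 February – 23 October; the standard-time date in Dorin Zone, October 22, 2026, is inside that window, so Dorin Zone is at UTC−09:00.
00:00 UTC − 9h = 15:00 local (rolling into the previous day, 22 October 2026).

15:00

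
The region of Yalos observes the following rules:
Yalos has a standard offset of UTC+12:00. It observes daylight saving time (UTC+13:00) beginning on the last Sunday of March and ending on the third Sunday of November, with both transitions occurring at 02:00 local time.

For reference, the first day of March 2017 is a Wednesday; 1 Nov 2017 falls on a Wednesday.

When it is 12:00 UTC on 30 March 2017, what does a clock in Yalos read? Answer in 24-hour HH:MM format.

01:00

1 March 2017 is a Wednesday, so Sundays fall on 5, 12, 19, 26; the last is March 26.
1 November 2017 is a Wednesday, so the first Sunday is November 5 and the third is November 19.
At the standard offset (UTC+12:00), 12:00 UTC + 12h = 00:00 Yalos standard time (rolling into the next day, 31 March 2017).
Daylight saving runs 26 March – 19 November; the standard-time date in Yalos, 31 March 2017, is inside that window, so Yalos is at UTC+13:00.
12:00 UTC + 13h = 01:00 local (rolling into the next day, 31 March 2017).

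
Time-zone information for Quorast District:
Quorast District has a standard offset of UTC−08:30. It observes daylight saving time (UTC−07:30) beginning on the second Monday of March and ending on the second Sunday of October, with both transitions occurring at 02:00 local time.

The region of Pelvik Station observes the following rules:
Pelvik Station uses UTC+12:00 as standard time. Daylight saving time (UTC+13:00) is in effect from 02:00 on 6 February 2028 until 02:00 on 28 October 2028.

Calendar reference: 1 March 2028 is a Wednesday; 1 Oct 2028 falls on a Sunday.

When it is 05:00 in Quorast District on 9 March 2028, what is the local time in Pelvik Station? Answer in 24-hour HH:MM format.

02:30

1 March 2028 is a Wednesday, so the first Monday is March 6 and the second is March 13.
1 October 2028 is a Sunday, so the first Sunday is October 1 and the second is October 8.
9 March 2028 is outside the daylight-saving period (13 March – 8 October), so Quorast District is on standard time, UTC−08:30.
05:00 Quorast District + 8h30m = 13:30 UTC.
At the standard offset (UTC+12:00), 13:30 UTC + 12h = 01:30 Pelvik Station standard time (rolling into the next day, 10 March 2028).
The standard-time date in Pelvik Station, 10 March 2028, lies within the daylight-saving period (6 February – 28 October), so Pelvik Station is on daylight time, UTC+13:00.
13:30 UTC + 13h = 02:30 Pelvik Station (rolling into the next day, 10 March 2028).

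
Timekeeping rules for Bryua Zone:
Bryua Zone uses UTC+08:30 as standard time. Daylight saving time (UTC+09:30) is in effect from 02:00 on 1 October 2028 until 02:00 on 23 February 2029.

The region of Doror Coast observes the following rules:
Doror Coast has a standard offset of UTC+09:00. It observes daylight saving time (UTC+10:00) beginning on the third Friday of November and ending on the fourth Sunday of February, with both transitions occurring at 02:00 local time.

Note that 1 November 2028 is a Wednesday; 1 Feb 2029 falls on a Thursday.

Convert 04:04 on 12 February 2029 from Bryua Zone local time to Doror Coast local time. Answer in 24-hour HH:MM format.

12 February 2029 falls between 1 October 2028 and 23 February 2029, so daylight saving is in effect and Bryua Zone is at UTC+09:30.
04:04 Bryua Zone − 9h30m = 18:34 UTC (rolling into the previous day, 11 February 2029).
1 November 2028 is a Wednesday, so the first Friday is November 3 and the third is November 17.
1 February 2029 is a Thursday, so the first Sunday is February 4 and the fourth is February 25.
At the standard offset (UTC+09:00), 18:34 UTC + 9h = 03:34 Doror Coast standard time (rolling into the next day, 12 February 2029).
Daylight saving runs 17 November 2028 – 25 February 2029; the standard-time date in Doror Coast, 12 February 2029, is inside that window, so Doror Coast is at UTC+10:00.
18:34 UTC + 10h = 04:34 Doror Coast (rolling into the next day, 12 February 2029).

04:34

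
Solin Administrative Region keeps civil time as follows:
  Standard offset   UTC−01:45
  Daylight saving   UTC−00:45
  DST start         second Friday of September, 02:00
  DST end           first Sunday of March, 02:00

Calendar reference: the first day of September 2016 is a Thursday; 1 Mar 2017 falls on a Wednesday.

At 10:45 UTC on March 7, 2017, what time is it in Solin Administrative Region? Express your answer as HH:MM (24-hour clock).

1 September 2016 is a Thursday, so the first Friday is September 2 and the second is September 9.
1 March 2017 is a Wednesday, so the first Sunday is March 5.
At the standard offset (UTC−01:45), 10:45 UTC − 1h45m = 09:00 Solin Administrative Region standard time.
The standard-time date in Solin Administrative Region, March 7, 2017, is outside the daylight-saving period (9 September 2016 – 5 March 2017), so Solin Administrative Region is on standard time, UTC−01:45.
10:45 UTC − 1h45m = 09:00 local.

09:00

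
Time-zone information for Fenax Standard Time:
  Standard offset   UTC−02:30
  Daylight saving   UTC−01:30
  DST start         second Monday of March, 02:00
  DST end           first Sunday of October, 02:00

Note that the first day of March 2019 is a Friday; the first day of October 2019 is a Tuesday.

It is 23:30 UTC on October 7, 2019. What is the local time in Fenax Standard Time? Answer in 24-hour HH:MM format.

1 March 2019 is a Friday, so the first Monday is March 4 and the second is March 11.
1 October 2019 is a Tuesday, so the first Sunday is October 6.
At the standard offset (UTC−02:30), 23:30 UTC − 2h30m = 21:00 Fenax Standard Time standard time.
The standard-time date in Fenax Standard Time, October 7, 2019, is outside the daylight-saving period (11 March – 6 October), so Fenax Standard Time is on standard time, UTC−02:30.
23:30 UTC − 2h30m = 21:00 local.

21:00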